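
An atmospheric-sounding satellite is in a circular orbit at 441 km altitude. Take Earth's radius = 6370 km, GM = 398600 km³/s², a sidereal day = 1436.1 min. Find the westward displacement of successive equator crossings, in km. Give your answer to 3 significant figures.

2600 km

Semi-major axis a = 6370 + 441 = 6811 km. Period T = 2π√(a³/μ) = 2π√(6811³/398600) = 5594.1 s = 93.23 min.
During one orbit Earth rotates (5594.1 / 86166) × 360° = 23.37°.
At the equator that is 23.37° × (2π·6370/360) km/° = 23.37 × 111.2 = 2598 km.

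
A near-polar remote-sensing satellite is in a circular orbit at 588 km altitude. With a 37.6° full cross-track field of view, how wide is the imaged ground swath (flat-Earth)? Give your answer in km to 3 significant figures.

Half-angle = 37.6°/2 = 18.8°.
Swath width ≈ 2h·tan(θ/2) = 2 × 588 × tan(18.8°) = 400.3 km.

400 km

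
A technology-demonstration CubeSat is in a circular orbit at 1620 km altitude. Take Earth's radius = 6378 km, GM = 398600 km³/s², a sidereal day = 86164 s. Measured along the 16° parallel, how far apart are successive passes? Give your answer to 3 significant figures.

3180 km

Semi-major axis a = 6378 + 1620 = 7998 km. Period T = 2π√(a³/μ) = 2π√(7998³/398600) = 7118.4 s = 118.64 min.
Node shift per orbit = (7118.4/86164) × 360° = 29.74°.
Equatorial spacing = 29.74 × 111.3 km/° = 3311 km.
At 16° latitude, spacing = 3311 × cos(16°) = 3182 km.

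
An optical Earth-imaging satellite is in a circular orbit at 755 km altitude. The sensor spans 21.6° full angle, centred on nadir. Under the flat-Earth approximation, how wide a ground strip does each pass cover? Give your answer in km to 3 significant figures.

288 km

Half-angle = 21.6°/2 = 10.8°.
Swath width ≈ 2h·tan(θ/2) = 2 × 755 × tan(10.8°) = 288.0 km.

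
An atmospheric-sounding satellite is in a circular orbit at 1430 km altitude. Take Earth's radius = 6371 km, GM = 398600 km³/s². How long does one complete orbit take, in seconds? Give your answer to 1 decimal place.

6857.0 seconds

Semi-major axis a = 6371 + 1430 = 7801 km. Period T = 2π√(a³/μ) = 2π√(7801³/398600) = 6857.0 s = 114.28 min.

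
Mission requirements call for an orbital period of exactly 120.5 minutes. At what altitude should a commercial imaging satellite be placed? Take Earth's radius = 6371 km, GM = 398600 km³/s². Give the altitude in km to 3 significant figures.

T = 120.5 min = 7230.0 s.
From T = 2π√(a³/μ): a = (μ T²/4π²)^(1/3) = (398600 × 7230.0² / 4π²)^(1/3) = 8081 km.
Altitude h = a − R = 8081 − 6371 = 1710 km.

1710 km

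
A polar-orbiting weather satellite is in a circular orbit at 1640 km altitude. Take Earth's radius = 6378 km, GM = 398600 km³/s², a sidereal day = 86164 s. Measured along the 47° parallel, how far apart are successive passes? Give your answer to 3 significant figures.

2270 km

Semi-major axis a = 6378 + 1640 = 8018 km. Period T = 2π√(a³/μ) = 2π√(8018³/398600) = 7145.1 s = 119.09 min.
Node shift per orbit = (7145.1/86164) × 360° = 29.85°.
Equatorial spacing = 29.85 × 111.3 km/° = 3323 km.
At 47° latitude, spacing = 3323 × cos(47°) = 2266 km.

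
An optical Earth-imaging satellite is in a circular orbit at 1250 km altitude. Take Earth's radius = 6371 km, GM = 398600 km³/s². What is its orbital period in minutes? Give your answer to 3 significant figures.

110 min

Semi-major axis a = 6371 + 1250 = 7621 km. Period T = 2π√(a³/μ) = 2π√(7621³/398600) = 6621.1 s = 110.35 min.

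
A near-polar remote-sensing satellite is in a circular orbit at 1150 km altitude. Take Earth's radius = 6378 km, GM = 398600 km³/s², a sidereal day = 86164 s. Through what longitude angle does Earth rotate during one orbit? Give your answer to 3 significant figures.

27.2°

Semi-major axis a = 6378 + 1150 = 7528 km. Period T = 2π√(a³/μ) = 2π√(7528³/398600) = 6500.3 s = 108.34 min.
During one orbit Earth rotates (6500.3 / 86164) × 360° = 27.16°.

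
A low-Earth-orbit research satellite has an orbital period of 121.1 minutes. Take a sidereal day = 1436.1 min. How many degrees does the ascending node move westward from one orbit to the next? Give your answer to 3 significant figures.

30.4°

T = 121.1 min = 7266.0 s.
During one orbit Earth rotates (7266.0 / 86166) × 360° = 30.36°.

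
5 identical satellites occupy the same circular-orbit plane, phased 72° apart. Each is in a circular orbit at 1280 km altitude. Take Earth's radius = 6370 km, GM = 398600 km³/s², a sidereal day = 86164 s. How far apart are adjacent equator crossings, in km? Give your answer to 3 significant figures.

Semi-major axis a = 6370 + 1280 = 7650 km. Period T = 2π√(a³/μ) = 2π√(7650³/398600) = 6658.9 s = 110.98 min.
Single-satellite node shift = (6658.9/86164) × 360° = 27.82°.
With 5 satellites evenly phased, successive equator crossings are 27.82/5 = 5.564° apart.
That is 5.564 × 111.2 = 619 km at the equator.

619 km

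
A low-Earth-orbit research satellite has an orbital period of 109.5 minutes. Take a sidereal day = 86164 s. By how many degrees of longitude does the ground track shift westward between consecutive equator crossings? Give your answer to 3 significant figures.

T = 109.5 min = 6570.0 s.
During one orbit Earth rotates (6570.0 / 86164) × 360° = 27.45°.

27.4°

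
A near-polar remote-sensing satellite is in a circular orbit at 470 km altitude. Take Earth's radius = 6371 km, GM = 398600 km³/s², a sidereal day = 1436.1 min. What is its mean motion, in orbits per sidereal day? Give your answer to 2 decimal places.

15.30

Semi-major axis a = 6371 + 470 = 6841 km. Period T = 2π√(a³/μ) = 2π√(6841³/398600) = 5631.1 s = 93.85 min.
Orbits per sidereal day = 86166 / 5631.1 = 15.302.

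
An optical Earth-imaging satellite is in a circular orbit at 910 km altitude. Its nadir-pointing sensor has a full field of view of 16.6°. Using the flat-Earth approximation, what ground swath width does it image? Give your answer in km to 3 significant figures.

Half-angle = 16.6°/2 = 8.3°.
Swath width ≈ 2h·tan(θ/2) = 2 × 910 × tan(8.3°) = 265.5 km.

266 km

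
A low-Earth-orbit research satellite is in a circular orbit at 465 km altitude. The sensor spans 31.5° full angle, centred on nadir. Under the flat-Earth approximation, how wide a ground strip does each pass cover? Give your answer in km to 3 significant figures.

262 km

Half-angle = 31.5°/2 = 15.75°.
Swath width ≈ 2h·tan(θ/2) = 2 × 465 × tan(15.75°) = 262.3 km.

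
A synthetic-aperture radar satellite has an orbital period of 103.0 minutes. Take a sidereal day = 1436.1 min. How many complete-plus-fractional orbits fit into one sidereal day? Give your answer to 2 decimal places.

13.94

T = 103.0 min = 6180.0 s.
Orbits per sidereal day = 86166 / 6180.0 = 13.943.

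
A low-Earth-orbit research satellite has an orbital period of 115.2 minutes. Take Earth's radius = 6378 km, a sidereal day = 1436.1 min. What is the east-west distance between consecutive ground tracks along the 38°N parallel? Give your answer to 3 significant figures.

T = 115.2 min = 6912.0 s.
Node shift per orbit = (6912.0/86166) × 360° = 28.88°.
Equatorial spacing = 28.88 × 111.3 km/° = 3215 km.
At 38° latitude, spacing = 3215 × cos(38°) = 2533 km.

2530 km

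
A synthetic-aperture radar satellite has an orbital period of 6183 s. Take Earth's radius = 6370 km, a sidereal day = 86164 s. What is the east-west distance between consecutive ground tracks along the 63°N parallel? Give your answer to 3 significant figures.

1300 km

Node shift per orbit = (6183.0/86164) × 360° = 25.83°.
Equatorial spacing = 25.83 × 111.2 km/° = 2872 km.
At 63° latitude, spacing = 2872 × cos(63°) = 1304 km.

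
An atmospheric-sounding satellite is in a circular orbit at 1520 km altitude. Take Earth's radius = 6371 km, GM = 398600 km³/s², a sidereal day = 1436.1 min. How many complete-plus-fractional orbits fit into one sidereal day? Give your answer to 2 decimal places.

Semi-major axis a = 6371 + 1520 = 7891 km. Period T = 2π√(a³/μ) = 2π√(7891³/398600) = 6976.0 s = 116.27 min.
Orbits per sidereal day = 86166 / 6976.0 = 12.352.

12.35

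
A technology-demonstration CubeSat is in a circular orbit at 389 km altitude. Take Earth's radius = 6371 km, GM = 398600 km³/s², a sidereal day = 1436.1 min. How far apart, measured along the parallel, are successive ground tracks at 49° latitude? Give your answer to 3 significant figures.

Semi-major axis a = 6371 + 389 = 6760 km. Period T = 2π√(a³/μ) = 2π√(6760³/398600) = 5531.4 s = 92.19 min.
Node shift per orbit = (5531.4/86166) × 360° = 23.11°.
Equatorial spacing = 23.11 × 111.2 km/° = 2570 km.
At 49° latitude, spacing = 2570 × cos(49°) = 1686 km.

1690 km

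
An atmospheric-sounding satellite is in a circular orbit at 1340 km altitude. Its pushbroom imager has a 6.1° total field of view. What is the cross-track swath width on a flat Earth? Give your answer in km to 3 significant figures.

Half-angle = 6.1°/2 = 3.05°.
Swath width ≈ 2h·tan(θ/2) = 2 × 1340 × tan(3.05°) = 142.8 km.

143 km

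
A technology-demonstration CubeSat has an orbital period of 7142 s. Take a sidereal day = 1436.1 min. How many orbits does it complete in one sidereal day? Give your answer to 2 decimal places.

Orbits per sidereal day = 86166 / 7142.0 = 12.065.

12.06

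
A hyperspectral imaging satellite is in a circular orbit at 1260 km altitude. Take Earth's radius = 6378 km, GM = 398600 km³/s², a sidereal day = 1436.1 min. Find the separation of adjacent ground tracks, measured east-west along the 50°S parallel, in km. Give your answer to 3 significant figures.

Semi-major axis a = 6378 + 1260 = 7638 km. Period T = 2π√(a³/μ) = 2π√(7638³/398600) = 6643.3 s = 110.72 min.
Node shift per orbit = (6643.3/86166) × 360° = 27.76°.
Equatorial spacing = 27.76 × 111.3 km/° = 3090 km.
At 50° latitude, spacing = 3090 × cos(50°) = 1986 km.

1990 km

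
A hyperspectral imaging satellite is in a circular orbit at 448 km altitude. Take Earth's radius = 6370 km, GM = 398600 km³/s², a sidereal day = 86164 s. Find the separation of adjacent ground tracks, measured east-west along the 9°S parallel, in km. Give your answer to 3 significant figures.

Semi-major axis a = 6370 + 448 = 6818 km. Period T = 2π√(a³/μ) = 2π√(6818³/398600) = 5602.7 s = 93.38 min.
Node shift per orbit = (5602.7/86164) × 360° = 23.41°.
Equatorial spacing = 23.41 × 111.2 km/° = 2602 km.
At 9° latitude, spacing = 2602 × cos(9°) = 2570 km.

2570 km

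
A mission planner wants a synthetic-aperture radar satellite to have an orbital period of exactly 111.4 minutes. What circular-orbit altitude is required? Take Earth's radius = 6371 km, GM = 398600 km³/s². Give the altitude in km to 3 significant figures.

T = 111.4 min = 6684.0 s.
From T = 2π√(a³/μ): a = (μ T²/4π²)^(1/3) = (398600 × 6684.0² / 4π²)^(1/3) = 7669 km.
Altitude h = a − R = 7669 − 6371 = 1298 km.

1300 km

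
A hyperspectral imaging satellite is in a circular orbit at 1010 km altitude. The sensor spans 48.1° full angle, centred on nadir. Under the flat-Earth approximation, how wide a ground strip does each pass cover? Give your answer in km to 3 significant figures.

Half-angle = 48.1°/2 = 24.05°.
Swath width ≈ 2h·tan(θ/2) = 2 × 1010 × tan(24.05°) = 901.5 km.

901 km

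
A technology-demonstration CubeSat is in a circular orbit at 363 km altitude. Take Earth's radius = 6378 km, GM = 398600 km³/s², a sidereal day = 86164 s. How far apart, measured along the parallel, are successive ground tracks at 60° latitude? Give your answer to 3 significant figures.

1280 km

Semi-major axis a = 6378 + 363 = 6741 km. Period T = 2π√(a³/μ) = 2π√(6741³/398600) = 5508.0 s = 91.80 min.
Node shift per orbit = (5508.0/86164) × 360° = 23.01°.
Equatorial spacing = 23.01 × 111.3 km/° = 2562 km.
At 60° latitude, spacing = 2562 × cos(60°) = 1281 km.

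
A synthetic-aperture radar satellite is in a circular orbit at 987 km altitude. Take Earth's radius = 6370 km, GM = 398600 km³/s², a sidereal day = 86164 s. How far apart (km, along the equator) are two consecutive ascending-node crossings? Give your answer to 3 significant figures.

Semi-major axis a = 6370 + 987 = 7357 km. Period T = 2π√(a³/μ) = 2π√(7357³/398600) = 6280.0 s = 104.67 min.
During one orbit Earth rotates (6280.0 / 86164) × 360° = 26.24°.
At the equator that is 26.24° × (2π·6370/360) km/° = 26.24 × 111.2 = 2917 km.

2920 km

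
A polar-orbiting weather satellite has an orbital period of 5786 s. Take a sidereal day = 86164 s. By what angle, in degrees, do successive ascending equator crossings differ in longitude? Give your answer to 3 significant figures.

During one orbit Earth rotates (5786.0 / 86164) × 360° = 24.17°.

24.2°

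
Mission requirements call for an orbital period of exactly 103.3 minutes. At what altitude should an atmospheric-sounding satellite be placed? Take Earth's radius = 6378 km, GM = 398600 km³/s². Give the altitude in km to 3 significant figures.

915 km

T = 103.3 min = 6198.0 s.
From T = 2π√(a³/μ): a = (μ T²/4π²)^(1/3) = (398600 × 6198.0² / 4π²)^(1/3) = 7293 km.
Altitude h = a − R = 7293 − 6378 = 915 km.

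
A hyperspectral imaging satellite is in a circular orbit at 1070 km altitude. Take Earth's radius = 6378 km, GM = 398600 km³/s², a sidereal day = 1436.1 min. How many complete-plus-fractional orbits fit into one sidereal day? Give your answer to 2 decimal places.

13.47

Semi-major axis a = 6378 + 1070 = 7448 km. Period T = 2π√(a³/μ) = 2π√(7448³/398600) = 6396.9 s = 106.62 min.
Orbits per sidereal day = 86166 / 6396.9 = 13.470.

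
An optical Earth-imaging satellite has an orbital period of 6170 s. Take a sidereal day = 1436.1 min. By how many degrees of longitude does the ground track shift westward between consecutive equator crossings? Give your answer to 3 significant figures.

During one orbit Earth rotates (6170.0 / 86166) × 360° = 25.78°.

25.8°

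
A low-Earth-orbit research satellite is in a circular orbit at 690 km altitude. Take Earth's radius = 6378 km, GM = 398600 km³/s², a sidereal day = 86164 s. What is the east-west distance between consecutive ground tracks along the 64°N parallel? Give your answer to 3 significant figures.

1210 km

Semi-major axis a = 6378 + 690 = 7068 km. Period T = 2π√(a³/μ) = 2π√(7068³/398600) = 5913.7 s = 98.56 min.
Node shift per orbit = (5913.7/86164) × 360° = 24.71°.
Equatorial spacing = 24.71 × 111.3 km/° = 2750 km.
At 64° latitude, spacing = 2750 × cos(64°) = 1206 km.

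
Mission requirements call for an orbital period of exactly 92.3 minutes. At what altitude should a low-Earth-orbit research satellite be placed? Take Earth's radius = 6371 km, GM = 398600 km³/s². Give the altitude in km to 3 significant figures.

394 km

T = 92.3 min = 5538.0 s.
From T = 2π√(a³/μ): a = (μ T²/4π²)^(1/3) = (398600 × 5538.0² / 4π²)^(1/3) = 6765 km.
Altitude h = a − R = 6765 − 6371 = 394 km.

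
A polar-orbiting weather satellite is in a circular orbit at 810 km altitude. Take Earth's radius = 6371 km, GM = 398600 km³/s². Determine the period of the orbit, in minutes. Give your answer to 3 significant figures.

Semi-major axis a = 6371 + 810 = 7181 km. Period T = 2π√(a³/μ) = 2π√(7181³/398600) = 6056.0 s = 100.93 min.

101 min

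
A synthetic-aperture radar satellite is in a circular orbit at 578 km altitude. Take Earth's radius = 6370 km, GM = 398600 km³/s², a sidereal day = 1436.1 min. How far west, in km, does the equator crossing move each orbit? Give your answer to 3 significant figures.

Semi-major axis a = 6370 + 578 = 6948 km. Period T = 2π√(a³/μ) = 2π√(6948³/398600) = 5763.7 s = 96.06 min.
During one orbit Earth rotates (5763.7 / 86166) × 360° = 24.08°.
At the equator that is 24.08° × (2π·6370/360) km/° = 24.08 × 111.2 = 2677 km.

2680 km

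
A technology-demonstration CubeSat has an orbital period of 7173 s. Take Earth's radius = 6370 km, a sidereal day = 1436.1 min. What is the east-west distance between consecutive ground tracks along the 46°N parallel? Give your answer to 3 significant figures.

Node shift per orbit = (7173.0/86166) × 360° = 29.97°.
Equatorial spacing = 29.97 × 111.2 km/° = 3332 km.
At 46° latitude, spacing = 3332 × cos(46°) = 2314 km.

2310 km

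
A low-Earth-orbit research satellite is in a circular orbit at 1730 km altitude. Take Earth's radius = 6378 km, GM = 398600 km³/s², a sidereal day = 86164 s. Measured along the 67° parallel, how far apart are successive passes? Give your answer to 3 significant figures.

1320 km

Semi-major axis a = 6378 + 1730 = 8108 km. Period T = 2π√(a³/μ) = 2π√(8108³/398600) = 7265.8 s = 121.10 min.
Node shift per orbit = (7265.8/86164) × 360° = 30.36°.
Equatorial spacing = 30.36 × 111.3 km/° = 3379 km.
At 67° latitude, spacing = 3379 × cos(67°) = 1320 km.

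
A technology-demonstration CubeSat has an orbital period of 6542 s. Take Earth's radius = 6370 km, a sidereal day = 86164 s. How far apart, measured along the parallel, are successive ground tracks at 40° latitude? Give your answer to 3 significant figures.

Node shift per orbit = (6542.0/86164) × 360° = 27.33°.
Equatorial spacing = 27.33 × 111.2 km/° = 3039 km.
At 40° latitude, spacing = 3039 × cos(40°) = 2328 km.

2330 km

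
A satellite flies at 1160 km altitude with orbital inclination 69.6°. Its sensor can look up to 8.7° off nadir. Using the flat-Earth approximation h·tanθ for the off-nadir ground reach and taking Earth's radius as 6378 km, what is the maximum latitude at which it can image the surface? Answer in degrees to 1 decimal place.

For a prograde orbit the ground track reaches latitude ±i = ±69.6°.
Sensor half-swath on the ground ≈ 1160·tan(8.7°) = 178 km = 1.59° of latitude.
Maximum observable latitude ≈ 69.6 + 1.59 = 71.2°.

71.2°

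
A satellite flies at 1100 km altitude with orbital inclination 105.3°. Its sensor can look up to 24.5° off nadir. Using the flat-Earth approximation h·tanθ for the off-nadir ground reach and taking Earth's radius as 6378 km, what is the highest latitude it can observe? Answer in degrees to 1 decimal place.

Retrograde orbit: the ground track reaches ±(180° − i) = ±(180 − 105.3) = ±74.7°.
Sensor half-swath on the ground ≈ 1100·tan(24.5°) = 501 km = 4.50° of latitude.
Maximum observable latitude ≈ 74.7 + 4.50 = 79.2°.

79.2°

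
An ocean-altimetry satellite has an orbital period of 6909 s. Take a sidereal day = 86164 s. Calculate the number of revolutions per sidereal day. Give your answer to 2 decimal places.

Orbits per sidereal day = 86164 / 6909.0 = 12.471.

12.47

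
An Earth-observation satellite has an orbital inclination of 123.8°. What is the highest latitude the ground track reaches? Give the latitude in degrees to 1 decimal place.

56.2°

Retrograde orbit: the ground track reaches ±(180° − i) = ±(180 − 123.8) = ±56.2°.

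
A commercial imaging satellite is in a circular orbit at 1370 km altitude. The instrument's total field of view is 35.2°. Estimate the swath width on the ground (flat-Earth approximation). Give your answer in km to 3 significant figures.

Half-angle = 35.2°/2 = 17.6°.
Swath width ≈ 2h·tan(θ/2) = 2 × 1370 × tan(17.6°) = 869.2 km.

869 km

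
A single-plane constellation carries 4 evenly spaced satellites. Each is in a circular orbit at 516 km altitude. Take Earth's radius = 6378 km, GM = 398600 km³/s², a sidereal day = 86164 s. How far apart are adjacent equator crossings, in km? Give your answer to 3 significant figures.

662 km

Semi-major axis a = 6378 + 516 = 6894 km. Period T = 2π√(a³/μ) = 2π√(6894³/398600) = 5696.6 s = 94.94 min.
Single-satellite node shift = (5696.6/86164) × 360° = 23.80°.
With 4 satellites evenly phased, successive equator crossings are 23.80/4 = 5.950° apart.
That is 5.950 × 111.3 = 662 km at the equator.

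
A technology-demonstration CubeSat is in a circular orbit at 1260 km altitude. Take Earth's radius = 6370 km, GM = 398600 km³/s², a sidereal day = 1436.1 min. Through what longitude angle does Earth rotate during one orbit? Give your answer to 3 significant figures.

27.7°

Semi-major axis a = 6370 + 1260 = 7630 km. Period T = 2π√(a³/μ) = 2π√(7630³/398600) = 6632.8 s = 110.55 min.
During one orbit Earth rotates (6632.8 / 86166) × 360° = 27.71°.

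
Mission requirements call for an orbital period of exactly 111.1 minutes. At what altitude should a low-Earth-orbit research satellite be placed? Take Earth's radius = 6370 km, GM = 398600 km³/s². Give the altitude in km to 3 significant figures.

T = 111.1 min = 6666.0 s.
From T = 2π√(a³/μ): a = (μ T²/4π²)^(1/3) = (398600 × 6666.0² / 4π²)^(1/3) = 7655 km.
Altitude h = a − R = 7655 − 6370 = 1285 km.

1290 km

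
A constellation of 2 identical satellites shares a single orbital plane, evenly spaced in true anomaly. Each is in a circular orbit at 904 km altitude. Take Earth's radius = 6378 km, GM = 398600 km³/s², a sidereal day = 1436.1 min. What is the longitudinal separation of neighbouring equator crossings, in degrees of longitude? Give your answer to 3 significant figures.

12.9°

Semi-major axis a = 6378 + 904 = 7282 km. Period T = 2π√(a³/μ) = 2π√(7282³/398600) = 6184.3 s = 103.07 min.
Single-satellite node shift = (6184.3/86166) × 360° = 25.84°.
With 2 satellites evenly phased, successive equator crossings are 25.84/2 = 12.919° apart.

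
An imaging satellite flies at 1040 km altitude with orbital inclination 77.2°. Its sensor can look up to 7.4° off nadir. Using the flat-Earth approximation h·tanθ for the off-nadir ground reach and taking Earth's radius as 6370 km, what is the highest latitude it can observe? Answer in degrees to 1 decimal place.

78.4°

For a prograde orbit the ground track reaches latitude ±i = ±77.2°.
Sensor half-swath on the ground ≈ 1040·tan(7.4°) = 135 km = 1.21° of latitude.
Maximum observable latitude ≈ 77.2 + 1.21 = 78.4°.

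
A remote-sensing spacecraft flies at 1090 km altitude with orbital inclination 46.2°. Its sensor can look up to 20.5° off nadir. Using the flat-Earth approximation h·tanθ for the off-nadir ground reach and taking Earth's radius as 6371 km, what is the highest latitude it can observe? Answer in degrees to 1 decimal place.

49.9°

For a prograde orbit the ground track reaches latitude ±i = ±46.2°.
Sensor half-swath on the ground ≈ 1090·tan(20.5°) = 408 km = 3.67° of latitude.
Maximum observable latitude ≈ 46.2 + 3.67 = 49.9°.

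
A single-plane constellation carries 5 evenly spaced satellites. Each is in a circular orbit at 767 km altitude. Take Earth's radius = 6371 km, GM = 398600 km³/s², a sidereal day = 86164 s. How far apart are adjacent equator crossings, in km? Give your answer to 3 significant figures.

558 km

Semi-major axis a = 6371 + 767 = 7138 km. Period T = 2π√(a³/μ) = 2π√(7138³/398600) = 6001.7 s = 100.03 min.
Single-satellite node shift = (6001.7/86164) × 360° = 25.08°.
With 5 satellites evenly phased, successive equator crossings are 25.08/5 = 5.015° apart.
That is 5.015 × 111.2 = 558 km at the equator.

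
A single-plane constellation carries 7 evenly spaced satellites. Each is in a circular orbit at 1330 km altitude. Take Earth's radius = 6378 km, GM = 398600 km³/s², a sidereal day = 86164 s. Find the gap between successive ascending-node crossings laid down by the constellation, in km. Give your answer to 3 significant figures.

447 km

Semi-major axis a = 6378 + 1330 = 7708 km. Period T = 2π√(a³/μ) = 2π√(7708³/398600) = 6734.8 s = 112.25 min.
Single-satellite node shift = (6734.8/86164) × 360° = 28.14°.
With 7 satellites evenly phased, successive equator crossings are 28.14/7 = 4.020° apart.
That is 4.020 × 111.3 = 447 km at the equator.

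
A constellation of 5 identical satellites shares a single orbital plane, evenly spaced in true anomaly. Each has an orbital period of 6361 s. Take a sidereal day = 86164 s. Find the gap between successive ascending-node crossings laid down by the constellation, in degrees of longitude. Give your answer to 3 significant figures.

Single-satellite node shift = (6361.0/86164) × 360° = 26.58°.
With 5 satellites evenly phased, successive equator crossings are 26.58/5 = 5.315° apart.

5.32°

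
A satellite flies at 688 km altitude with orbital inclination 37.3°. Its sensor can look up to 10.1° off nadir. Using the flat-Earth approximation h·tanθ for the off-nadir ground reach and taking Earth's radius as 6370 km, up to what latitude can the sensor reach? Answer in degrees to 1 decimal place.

38.4°

For a prograde orbit the ground track reaches latitude ±i = ±37.3°.
Sensor half-swath on the ground ≈ 688·tan(10.1°) = 123 km = 1.10° of latitude.
Maximum observable latitude ≈ 37.3 + 1.10 = 38.4°.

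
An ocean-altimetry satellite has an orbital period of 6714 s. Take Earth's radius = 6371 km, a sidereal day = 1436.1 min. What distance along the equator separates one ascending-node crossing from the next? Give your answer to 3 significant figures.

During one orbit Earth rotates (6714.0 / 86166) × 360° = 28.05°.
At the equator that is 28.05° × (2π·6371/360) km/° = 28.05 × 111.2 = 3119 km.

3120 km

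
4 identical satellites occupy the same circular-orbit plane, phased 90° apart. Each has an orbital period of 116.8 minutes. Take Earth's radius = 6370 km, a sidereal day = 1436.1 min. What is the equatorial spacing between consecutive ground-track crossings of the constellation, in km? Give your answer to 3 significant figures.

814 km

T = 116.8 min = 7008.0 s.
Single-satellite node shift = (7008.0/86166) × 360° = 29.28°.
With 4 satellites evenly phased, successive equator crossings are 29.28/4 = 7.320° apart.
That is 7.320 × 111.2 = 814 km at the equator.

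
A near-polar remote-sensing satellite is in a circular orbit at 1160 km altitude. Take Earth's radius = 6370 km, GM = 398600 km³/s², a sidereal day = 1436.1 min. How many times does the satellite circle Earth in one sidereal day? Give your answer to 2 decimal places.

13.25

Semi-major axis a = 6370 + 1160 = 7530 km. Period T = 2π√(a³/μ) = 2π√(7530³/398600) = 6502.8 s = 108.38 min.
Orbits per sidereal day = 86166 / 6502.8 = 13.250.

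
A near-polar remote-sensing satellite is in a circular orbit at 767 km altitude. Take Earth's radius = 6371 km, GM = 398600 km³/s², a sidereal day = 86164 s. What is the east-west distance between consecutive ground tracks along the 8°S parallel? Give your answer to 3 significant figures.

2760 km

Semi-major axis a = 6371 + 767 = 7138 km. Period T = 2π√(a³/μ) = 2π√(7138³/398600) = 6001.7 s = 100.03 min.
Node shift per orbit = (6001.7/86164) × 360° = 25.08°.
Equatorial spacing = 25.08 × 111.2 km/° = 2788 km.
At 8° latitude, spacing = 2788 × cos(8°) = 2761 km.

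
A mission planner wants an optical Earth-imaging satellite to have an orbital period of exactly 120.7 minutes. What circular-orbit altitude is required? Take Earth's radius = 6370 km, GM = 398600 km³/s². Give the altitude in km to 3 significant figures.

T = 120.7 min = 7242.0 s.
From T = 2π√(a³/μ): a = (μ T²/4π²)^(1/3) = (398600 × 7242.0² / 4π²)^(1/3) = 8090 km.
Altitude h = a − R = 8090 − 6370 = 1720 km.

1720 km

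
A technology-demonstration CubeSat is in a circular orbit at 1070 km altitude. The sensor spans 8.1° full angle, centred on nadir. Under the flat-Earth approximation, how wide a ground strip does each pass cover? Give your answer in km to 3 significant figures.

152 km

Half-angle = 8.1°/2 = 4.05°.
Swath width ≈ 2h·tan(θ/2) = 2 × 1070 × tan(4.05°) = 151.5 km.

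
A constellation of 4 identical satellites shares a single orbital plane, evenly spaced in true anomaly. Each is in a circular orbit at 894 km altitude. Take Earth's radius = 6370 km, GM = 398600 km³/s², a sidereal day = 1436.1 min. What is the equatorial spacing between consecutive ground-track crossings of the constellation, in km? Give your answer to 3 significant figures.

Semi-major axis a = 6370 + 894 = 7264 km. Period T = 2π√(a³/μ) = 2π√(7264³/398600) = 6161.3 s = 102.69 min.
Single-satellite node shift = (6161.3/86166) × 360° = 25.74°.
With 4 satellites evenly phased, successive equator crossings are 25.74/4 = 6.435° apart.
That is 6.435 × 111.2 = 715 km at the equator.

715 km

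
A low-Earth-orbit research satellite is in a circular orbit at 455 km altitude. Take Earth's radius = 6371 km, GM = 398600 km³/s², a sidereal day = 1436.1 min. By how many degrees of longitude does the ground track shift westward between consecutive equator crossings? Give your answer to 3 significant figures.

Semi-major axis a = 6371 + 455 = 6826 km. Period T = 2π√(a³/μ) = 2π√(6826³/398600) = 5612.6 s = 93.54 min.
During one orbit Earth rotates (5612.6 / 86166) × 360° = 23.45°.

23.4°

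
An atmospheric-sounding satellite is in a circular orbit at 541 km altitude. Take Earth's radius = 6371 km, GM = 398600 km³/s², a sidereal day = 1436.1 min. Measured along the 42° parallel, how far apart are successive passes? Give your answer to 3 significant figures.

Semi-major axis a = 6371 + 541 = 6912 km. Period T = 2π√(a³/μ) = 2π√(6912³/398600) = 5719.0 s = 95.32 min.
Node shift per orbit = (5719.0/86166) × 360° = 23.89°.
Equatorial spacing = 23.89 × 111.2 km/° = 2657 km.
At 42° latitude, spacing = 2657 × cos(42°) = 1974 km.

1970 km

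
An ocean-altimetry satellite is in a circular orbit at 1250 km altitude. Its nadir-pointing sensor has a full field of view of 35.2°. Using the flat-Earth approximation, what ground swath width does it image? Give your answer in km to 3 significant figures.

Half-angle = 35.2°/2 = 17.6°.
Swath width ≈ 2h·tan(θ/2) = 2 × 1250 × tan(17.6°) = 793.0 km.

793 km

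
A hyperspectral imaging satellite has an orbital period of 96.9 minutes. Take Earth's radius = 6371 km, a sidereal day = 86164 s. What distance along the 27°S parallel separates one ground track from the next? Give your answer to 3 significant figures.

T = 96.9 min = 5814.0 s.
Node shift per orbit = (5814.0/86164) × 360° = 24.29°.
Equatorial spacing = 24.29 × 111.2 km/° = 2701 km.
At 27° latitude, spacing = 2701 × cos(27°) = 2407 km.

2410 km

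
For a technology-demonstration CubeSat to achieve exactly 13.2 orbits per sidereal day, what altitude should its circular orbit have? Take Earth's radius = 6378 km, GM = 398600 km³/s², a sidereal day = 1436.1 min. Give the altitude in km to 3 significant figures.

1170 km

Required period T = 86166 / 13.2 = 6527.7 s.
From T = 2π√(a³/μ): a = (μ T²/4π²)^(1/3) = (398600 × 6527.7² / 4π²)^(1/3) = 7549 km.
Altitude h = a − R = 7549 − 6378 = 1171 km.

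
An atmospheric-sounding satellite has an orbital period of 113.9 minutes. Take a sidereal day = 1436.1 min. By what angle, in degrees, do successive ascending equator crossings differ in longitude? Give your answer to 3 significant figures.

T = 113.9 min = 6834.0 s.
During one orbit Earth rotates (6834.0 / 86166) × 360° = 28.55°.

28.6°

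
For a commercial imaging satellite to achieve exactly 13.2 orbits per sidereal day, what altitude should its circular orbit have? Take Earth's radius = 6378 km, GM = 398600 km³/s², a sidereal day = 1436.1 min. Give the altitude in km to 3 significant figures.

Required period T = 86166 / 13.2 = 6527.7 s.
From T = 2π√(a³/μ): a = (μ T²/4π²)^(1/3) = (398600 × 6527.7² / 4π²)^(1/3) = 7549 km.
Altitude h = a − R = 7549 − 6378 = 1171 km.

1170 km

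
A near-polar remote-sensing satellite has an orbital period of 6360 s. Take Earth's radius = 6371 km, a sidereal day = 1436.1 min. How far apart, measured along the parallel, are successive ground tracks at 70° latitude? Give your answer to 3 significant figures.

Node shift per orbit = (6360.0/86166) × 360° = 26.57°.
Equatorial spacing = 26.57 × 111.2 km/° = 2955 km.
At 70° latitude, spacing = 2955 × cos(70°) = 1011 km.

1010 km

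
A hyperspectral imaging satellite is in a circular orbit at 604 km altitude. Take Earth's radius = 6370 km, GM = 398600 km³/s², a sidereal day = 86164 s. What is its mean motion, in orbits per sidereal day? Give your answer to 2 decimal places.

14.87

Semi-major axis a = 6370 + 604 = 6974 km. Period T = 2π√(a³/μ) = 2π√(6974³/398600) = 5796.1 s = 96.60 min.
Orbits per sidereal day = 86164 / 5796.1 = 14.866.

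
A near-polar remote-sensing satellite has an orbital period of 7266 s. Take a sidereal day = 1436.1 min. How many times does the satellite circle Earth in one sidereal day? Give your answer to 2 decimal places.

Orbits per sidereal day = 86166 / 7266.0 = 11.859.

11.86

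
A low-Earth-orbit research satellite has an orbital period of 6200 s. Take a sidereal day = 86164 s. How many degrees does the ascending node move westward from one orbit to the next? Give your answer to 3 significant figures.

During one orbit Earth rotates (6200.0 / 86164) × 360° = 25.90°.

25.9°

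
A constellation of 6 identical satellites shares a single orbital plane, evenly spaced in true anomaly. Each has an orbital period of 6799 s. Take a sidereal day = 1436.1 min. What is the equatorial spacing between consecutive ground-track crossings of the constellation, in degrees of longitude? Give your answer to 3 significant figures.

4.73°

Single-satellite node shift = (6799.0/86166) × 360° = 28.41°.
With 6 satellites evenly phased, successive equator crossings are 28.41/6 = 4.734° apart.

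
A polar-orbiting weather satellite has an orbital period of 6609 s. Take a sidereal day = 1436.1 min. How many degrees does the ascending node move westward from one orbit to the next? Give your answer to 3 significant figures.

27.6°

During one orbit Earth rotates (6609.0 / 86166) × 360° = 27.61°.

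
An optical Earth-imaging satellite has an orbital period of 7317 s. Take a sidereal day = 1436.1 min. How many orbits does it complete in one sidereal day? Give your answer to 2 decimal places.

Orbits per sidereal day = 86166 / 7317.0 = 11.776.

11.78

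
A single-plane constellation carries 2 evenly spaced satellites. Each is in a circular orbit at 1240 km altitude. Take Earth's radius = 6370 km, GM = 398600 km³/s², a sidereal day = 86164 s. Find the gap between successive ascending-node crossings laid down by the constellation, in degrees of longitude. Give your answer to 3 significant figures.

13.8°

Semi-major axis a = 6370 + 1240 = 7610 km. Period T = 2π√(a³/μ) = 2π√(7610³/398600) = 6606.8 s = 110.11 min.
Single-satellite node shift = (6606.8/86164) × 360° = 27.60°.
With 2 satellites evenly phased, successive equator crossings are 27.60/2 = 13.802° apart.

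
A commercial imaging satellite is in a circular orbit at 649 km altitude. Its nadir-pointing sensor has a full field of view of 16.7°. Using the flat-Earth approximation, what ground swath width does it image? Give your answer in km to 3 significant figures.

191 km

Half-angle = 16.7°/2 = 8.35°.
Swath width ≈ 2h·tan(θ/2) = 2 × 649 × tan(8.35°) = 190.5 km.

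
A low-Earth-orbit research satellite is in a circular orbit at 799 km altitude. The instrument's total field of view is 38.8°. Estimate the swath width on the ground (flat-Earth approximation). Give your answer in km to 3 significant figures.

Half-angle = 38.8°/2 = 19.4°.
Swath width ≈ 2h·tan(θ/2) = 2 × 799 × tan(19.4°) = 562.7 km.

563 km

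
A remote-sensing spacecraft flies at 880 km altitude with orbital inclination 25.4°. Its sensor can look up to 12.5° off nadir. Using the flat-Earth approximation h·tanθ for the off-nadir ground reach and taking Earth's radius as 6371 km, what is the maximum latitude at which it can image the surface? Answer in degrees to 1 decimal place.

For a prograde orbit the ground track reaches latitude ±i = ±25.4°.
Sensor half-swath on the ground ≈ 880·tan(12.5°) = 195 km = 1.75° of latitude.
Maximum observable latitude ≈ 25.4 + 1.75 = 27.2°.

27.2°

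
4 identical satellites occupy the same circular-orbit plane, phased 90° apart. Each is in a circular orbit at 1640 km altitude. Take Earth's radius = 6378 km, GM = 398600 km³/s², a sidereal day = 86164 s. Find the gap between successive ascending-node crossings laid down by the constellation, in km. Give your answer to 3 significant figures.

831 km

Semi-major axis a = 6378 + 1640 = 8018 km. Period T = 2π√(a³/μ) = 2π√(8018³/398600) = 7145.1 s = 119.09 min.
Single-satellite node shift = (7145.1/86164) × 360° = 29.85°.
With 4 satellites evenly phased, successive equator crossings are 29.85/4 = 7.463° apart.
That is 7.463 × 111.3 = 831 km at the equator.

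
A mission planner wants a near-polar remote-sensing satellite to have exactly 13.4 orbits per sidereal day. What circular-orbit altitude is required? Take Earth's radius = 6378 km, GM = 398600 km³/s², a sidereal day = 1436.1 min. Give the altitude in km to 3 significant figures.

1100 km

Required period T = 86166 / 13.4 = 6430.3 s.
From T = 2π√(a³/μ): a = (μ T²/4π²)^(1/3) = (398600 × 6430.3² / 4π²)^(1/3) = 7474 km.
Altitude h = a − R = 7474 − 6378 = 1096 km.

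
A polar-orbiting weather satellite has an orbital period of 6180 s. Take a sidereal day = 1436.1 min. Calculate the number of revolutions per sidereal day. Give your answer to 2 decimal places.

13.94

Orbits per sidereal day = 86166 / 6180.0 = 13.943.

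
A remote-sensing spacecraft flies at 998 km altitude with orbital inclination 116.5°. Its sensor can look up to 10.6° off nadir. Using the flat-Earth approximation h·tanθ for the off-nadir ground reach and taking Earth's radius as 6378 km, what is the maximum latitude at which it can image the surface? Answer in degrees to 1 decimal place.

Retrograde orbit: the ground track reaches ±(180° − i) = ±(180 − 116.5) = ±63.5°.
Sensor half-swath on the ground ≈ 998·tan(10.6°) = 187 km = 1.68° of latitude.
Maximum observable latitude ≈ 63.5 + 1.68 = 65.2°.

65.2°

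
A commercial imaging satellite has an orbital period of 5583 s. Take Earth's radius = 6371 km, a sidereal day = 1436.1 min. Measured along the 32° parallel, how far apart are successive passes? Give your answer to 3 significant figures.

Node shift per orbit = (5583.0/86166) × 360° = 23.33°.
Equatorial spacing = 23.33 × 111.2 km/° = 2594 km.
At 32° latitude, spacing = 2594 × cos(32°) = 2200 km.

2200 km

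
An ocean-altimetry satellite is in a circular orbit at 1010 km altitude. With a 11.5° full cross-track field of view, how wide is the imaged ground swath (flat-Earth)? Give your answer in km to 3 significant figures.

Half-angle = 11.5°/2 = 5.75°.
Swath width ≈ 2h·tan(θ/2) = 2 × 1010 × tan(5.75°) = 203.4 km.

203 km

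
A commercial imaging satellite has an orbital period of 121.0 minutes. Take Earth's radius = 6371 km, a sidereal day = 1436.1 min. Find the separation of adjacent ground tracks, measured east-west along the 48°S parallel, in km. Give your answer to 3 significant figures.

T = 121.0 min = 7260.0 s.
Node shift per orbit = (7260.0/86166) × 360° = 30.33°.
Equatorial spacing = 30.33 × 111.2 km/° = 3373 km.
At 48° latitude, spacing = 3373 × cos(48°) = 2257 km.

2260 km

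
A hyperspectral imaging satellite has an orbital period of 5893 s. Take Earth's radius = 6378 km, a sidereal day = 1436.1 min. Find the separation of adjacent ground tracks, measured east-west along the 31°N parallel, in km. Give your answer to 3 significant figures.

2350 km

Node shift per orbit = (5893.0/86166) × 360° = 24.62°.
Equatorial spacing = 24.62 × 111.3 km/° = 2741 km.
At 31° latitude, spacing = 2741 × cos(31°) = 2349 km.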